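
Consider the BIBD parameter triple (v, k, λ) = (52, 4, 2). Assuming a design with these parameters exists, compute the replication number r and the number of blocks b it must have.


Any 2-(v, k, λ) BIBD satisfies two necessary conditions:
  (i)  Each point sits in r blocks, and counting incidences through any fixed point gives r(k − 1) = λ(v − 1), so r = λ(v − 1)/(k − 1).
  (ii) Total incidences bk = vr, so b = vr/k.
Step 1: r = λ(v − 1)/(k − 1) = 2·(52 − 1)/(4 − 1) = 2·51/3 = 102/3 = 34.
Step 2: b = vr/k = 52·34/4 = 1768/4 = 442.
Check integrality: r = 34 ∈ Z ✓, b = 442 ∈ Z ✓.
(These identities are necessary conditions: they determine r and b for any design with these parameters, but do not by themselves prove that one exists.)

r = 34, b = 442.


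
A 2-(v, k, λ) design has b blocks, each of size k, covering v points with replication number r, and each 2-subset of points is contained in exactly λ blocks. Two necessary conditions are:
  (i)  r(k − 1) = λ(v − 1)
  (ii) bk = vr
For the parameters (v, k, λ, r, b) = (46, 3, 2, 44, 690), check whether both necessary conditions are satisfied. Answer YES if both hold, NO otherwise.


Condition (i): r(k − 1) = 44·2 = 88; λ(v − 1) = 2·45 = 90. Match? NO.
Condition (ii): bk = 690·3 = 2070; vr = 46·44 = 2024. Match? NO.
Both conditions hold? NO.

NO


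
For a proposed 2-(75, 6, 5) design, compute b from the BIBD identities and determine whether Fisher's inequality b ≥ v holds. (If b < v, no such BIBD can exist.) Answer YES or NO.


r = λ(v − 1)/(k − 1) = 5·74/5 = 74.
b = vr/k = 75·74/6 = 925.
Fisher's inequality: b ≥ v ⇔ 925 ≥ 75? YES.

YES


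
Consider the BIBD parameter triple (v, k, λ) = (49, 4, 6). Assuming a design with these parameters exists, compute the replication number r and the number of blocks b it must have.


Any 2-(v, k, λ) BIBD satisfies two necessary conditions:
  (i)  Each point sits in r blocks, and counting incidences through any fixed point gives r(k − 1) = λ(v − 1), so r = λ(v − 1)/(k − 1).
  (ii) Total incidences bk = vr, so b = vr/k.
Step 1: r = λ(v − 1)/(k − 1) = 6·(49 − 1)/(4 − 1) = 6·48/3 = 288/3 = 96.
Step 2: b = vr/k = 49·96/4 = 4704/4 = 1176.
Check integrality: r = 96 ∈ Z ✓, b = 1176 ∈ Z ✓.
(These identities are necessary conditions: they determine r and b for any design with these parameters, but do not by themselves prove that one exists.)

r = 96, b = 1176.


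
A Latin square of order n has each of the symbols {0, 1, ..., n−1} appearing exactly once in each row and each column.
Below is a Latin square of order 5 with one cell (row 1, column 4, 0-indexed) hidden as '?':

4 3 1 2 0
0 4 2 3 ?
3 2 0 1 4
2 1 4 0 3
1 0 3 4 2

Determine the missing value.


Row 1 contains symbols [0, 2, 3, 4] — missing [1].
Column 4 contains symbols [0, 2, 3, 4] — missing [1].
The missing symbol must appear in both missing sets; intersection = [1].
Therefore the hidden value is 1.

Missing value = 1.


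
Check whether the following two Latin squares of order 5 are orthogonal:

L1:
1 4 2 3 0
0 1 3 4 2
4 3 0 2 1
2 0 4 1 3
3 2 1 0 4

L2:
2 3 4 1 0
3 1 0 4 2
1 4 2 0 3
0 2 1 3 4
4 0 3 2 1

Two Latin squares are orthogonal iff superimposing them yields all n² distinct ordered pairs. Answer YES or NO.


Form the n² = 25 superimposed pairs (L1[i][j], L2[i][j]), row by row (rows and columns indexed from 0):
row 0: (1,2) (4,3) (2,4) (3,1) (0,0)
row 1: (0,3) (1,1) (3,0) (4,4) (2,2)
row 2: (4,1) (3,4) (0,2) (2,0) (1,3)
row 3: (2,0) (0,2) (4,1) (1,3) (3,4)
row 4: (3,4) (2,0) (1,3) (0,2) (4,1)
Orthogonality requires all 25 pairs distinct.
But the pair (2,0) repeats: cell (2,3) has L1 = 2, L2 = 0, and cell (3,0) has L1 = 2, L2 = 0.
A repeated pair means some other pair never occurs (only 15 distinct pairs out of 25), so the squares are not orthogonal.
Conclusion: NO.

NO


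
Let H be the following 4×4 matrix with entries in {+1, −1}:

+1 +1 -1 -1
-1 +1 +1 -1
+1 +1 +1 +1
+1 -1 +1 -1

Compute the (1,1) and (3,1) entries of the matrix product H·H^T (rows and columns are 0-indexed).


Row 1 of H: [-1, 1, 1, -1].
Row 3 of H: [1, -1, 1, -1].
(H·H^T)[1][1] = Σ_j H[1][j]·H[1][j] = (-1)² + (1)² + (1)² + (-1)² = 1 + 1 + 1 + 1 = 4.
(H·H^T)[3][1] = Σ_j H[3][j]·H[1][j] = (1)·(-1) + (-1)·(1) + (1)·(1) + (-1)·(-1) = -1 + -1 + 1 + 1 = 0.
So rows 3 and 1 are orthogonal; the diagonal entry equals n = 4.

(1,1) entry = 4; (3,1) entry = 0.


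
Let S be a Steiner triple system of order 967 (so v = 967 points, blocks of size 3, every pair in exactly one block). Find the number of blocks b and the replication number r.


An STS(v) is a 2-(v, 3, 1) BIBD: block size k = 3, λ = 1.
Replication: r(k − 1) = λ(v − 1) ⇒ r·2 = 967 − 1 = 966 ⇒ r = 483.
Block count: b = v(v − 1)/6 = 967·966/6 = 934122/6 = 155687.

r = 483, b = 155687.


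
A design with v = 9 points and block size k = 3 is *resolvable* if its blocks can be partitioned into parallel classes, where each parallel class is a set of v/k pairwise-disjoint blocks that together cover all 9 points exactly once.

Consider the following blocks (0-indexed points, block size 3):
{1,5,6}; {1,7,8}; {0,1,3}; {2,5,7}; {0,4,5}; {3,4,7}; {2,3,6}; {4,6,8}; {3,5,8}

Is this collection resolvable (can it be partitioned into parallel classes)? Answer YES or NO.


v = 9, block size k = 3, number of blocks = 9.
For resolvability, blocks must partition into parallel classes of size v/k = 3.
Total blocks must therefore be a multiple of 3: 9 = 3·3 + 0 ⇒ divisible ✓.
Consider block {1,5,6}. The only other block(s) in the collection disjoint from it are {3,4,7} — just 1 block(s). Any parallel class containing {1,5,6} would need 2 other blocks each disjoint from it, so no parallel class of size 3 can contain {1,5,6}.
Since every block must belong to some parallel class in a resolution, the collection cannot be partitioned into parallel classes.
Resolvable? NO.

NO


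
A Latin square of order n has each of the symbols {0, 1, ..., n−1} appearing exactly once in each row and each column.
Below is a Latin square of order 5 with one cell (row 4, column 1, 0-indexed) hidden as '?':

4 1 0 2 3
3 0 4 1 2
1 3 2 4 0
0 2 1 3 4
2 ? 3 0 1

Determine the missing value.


Row 4 contains symbols [0, 1, 2, 3] — missing [4].
Column 1 contains symbols [0, 1, 2, 3] — missing [4].
The missing symbol must appear in both missing sets; intersection = [4].
Therefore the hidden value is 4.

Missing value = 4.


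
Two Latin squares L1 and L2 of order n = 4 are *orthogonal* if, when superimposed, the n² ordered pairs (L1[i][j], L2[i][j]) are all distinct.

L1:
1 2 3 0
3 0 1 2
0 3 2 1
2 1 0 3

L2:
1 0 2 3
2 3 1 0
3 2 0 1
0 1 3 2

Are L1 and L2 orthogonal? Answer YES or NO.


Form the n² = 16 superimposed pairs (L1[i][j], L2[i][j]), row by row (rows and columns indexed from 0):
row 0: (1,1) (2,0) (3,2) (0,3)
row 1: (3,2) (0,3) (1,1) (2,0)
row 2: (0,3) (3,2) (2,0) (1,1)
row 3: (2,0) (1,1) (0,3) (3,2)
Orthogonality requires all 16 pairs distinct.
But the pair (3,2) repeats: cell (0,2) has L1 = 3, L2 = 2, and cell (1,0) has L1 = 3, L2 = 2.
A repeated pair means some other pair never occurs (only 4 distinct pairs out of 16), so the squares are not orthogonal.
Conclusion: NO.

NO


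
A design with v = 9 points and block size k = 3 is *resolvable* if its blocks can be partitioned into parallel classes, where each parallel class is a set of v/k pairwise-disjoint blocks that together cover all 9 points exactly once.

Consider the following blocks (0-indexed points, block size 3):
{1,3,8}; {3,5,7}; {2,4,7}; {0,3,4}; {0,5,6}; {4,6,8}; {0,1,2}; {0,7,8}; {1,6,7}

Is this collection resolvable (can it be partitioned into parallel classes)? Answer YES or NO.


v = 9, block size k = 3, number of blocks = 9.
For resolvability, blocks must partition into parallel classes of size v/k = 3.
Total blocks must therefore be a multiple of 3: 9 = 3·3 + 0 ⇒ divisible ✓.
Consider block {0,3,4}. The only other block(s) in the collection disjoint from it are {1,6,7} — just 1 block(s). Any parallel class containing {0,3,4} would need 2 other blocks each disjoint from it, so no parallel class of size 3 can contain {0,3,4}.
Since every block must belong to some parallel class in a resolution, the collection cannot be partitioned into parallel classes.
Resolvable? NO.

NO


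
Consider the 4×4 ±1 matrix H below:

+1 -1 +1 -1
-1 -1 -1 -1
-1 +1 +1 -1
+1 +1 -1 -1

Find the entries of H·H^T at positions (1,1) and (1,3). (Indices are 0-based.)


Row 1 of H: [-1, -1, -1, -1].
Row 3 of H: [1, 1, -1, -1].
(H·H^T)[1][1] = Σ_j H[1][j]·H[1][j] = (-1)² + (-1)² + (-1)² + (-1)² = 1 + 1 + 1 + 1 = 4.
(H·H^T)[1][3] = Σ_j H[1][j]·H[3][j] = (-1)·(1) + (-1)·(1) + (-1)·(-1) + (-1)·(-1) = -1 + -1 + 1 + 1 = 0.
So rows 1 and 3 are orthogonal; the diagonal entry equals n = 4.

(1,1) entry = 4; (1,3) entry = 0.


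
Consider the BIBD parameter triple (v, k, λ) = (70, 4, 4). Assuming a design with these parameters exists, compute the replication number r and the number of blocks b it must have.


Any 2-(v, k, λ) BIBD satisfies two necessary conditions:
  (i)  Each point sits in r blocks, and counting incidences through any fixed point gives r(k − 1) = λ(v − 1), so r = λ(v − 1)/(k − 1).
  (ii) Total incidences bk = vr, so b = vr/k.
Step 1: r = λ(v − 1)/(k − 1) = 4·(70 − 1)/(4 − 1) = 4·69/3 = 276/3 = 92.
Step 2: b = vr/k = 70·92/4 = 6440/4 = 1610.
Check integrality: r = 92 ∈ Z ✓, b = 1610 ∈ Z ✓.
(These identities are necessary conditions: they determine r and b for any design with these parameters, but do not by themselves prove that one exists.)

r = 92, b = 1610.


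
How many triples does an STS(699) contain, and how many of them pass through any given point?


An STS(v) is a 2-(v, 3, 1) BIBD: block size k = 3, λ = 1.
Replication: r(k − 1) = λ(v − 1) ⇒ r·2 = 699 − 1 = 698 ⇒ r = 349.
Block count: b = v(v − 1)/6 = 699·698/6 = 487902/6 = 81317.

r = 349, b = 81317.


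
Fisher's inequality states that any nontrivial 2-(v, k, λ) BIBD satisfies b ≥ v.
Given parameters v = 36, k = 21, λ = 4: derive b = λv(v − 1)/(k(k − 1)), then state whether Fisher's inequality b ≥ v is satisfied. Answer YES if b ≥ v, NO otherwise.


r = λ(v − 1)/(k − 1) = 4·35/20 = 7.
b = vr/k = 36·7/21 = 12.
Fisher's inequality: b ≥ v ⇔ 12 ≥ 36? NO.

NO


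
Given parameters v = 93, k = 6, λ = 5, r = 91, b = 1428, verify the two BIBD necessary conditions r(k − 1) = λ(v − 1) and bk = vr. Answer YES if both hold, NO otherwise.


Condition (i): r(k − 1) = 91·5 = 455; λ(v − 1) = 5·92 = 460. Match? NO.
Condition (ii): bk = 1428·6 = 8568; vr = 93·91 = 8463. Match? NO.
Both conditions hold? NO.

NO


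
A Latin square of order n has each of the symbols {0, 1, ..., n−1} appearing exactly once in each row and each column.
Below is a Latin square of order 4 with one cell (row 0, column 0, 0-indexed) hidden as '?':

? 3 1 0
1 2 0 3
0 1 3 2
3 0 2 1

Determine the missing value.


Row 0 contains symbols [0, 1, 3] — missing [2].
Column 0 contains symbols [0, 1, 3] — missing [2].
The missing symbol must appear in both missing sets; intersection = [2].
Therefore the hidden value is 2.

Missing value = 2.


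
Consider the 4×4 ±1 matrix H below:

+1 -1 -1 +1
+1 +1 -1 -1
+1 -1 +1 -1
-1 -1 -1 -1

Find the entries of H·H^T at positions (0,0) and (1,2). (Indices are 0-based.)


Row 0 of H: [1, -1, -1, 1].
Row 1 of H: [1, 1, -1, -1].
Row 2 of H: [1, -1, 1, -1].
(H·H^T)[0][0] = Σ_j H[0][j]·H[0][j] = (1)² + (-1)² + (-1)² + (1)² = 1 + 1 + 1 + 1 = 4.
(H·H^T)[1][2] = Σ_j H[1][j]·H[2][j] = (1)·(1) + (1)·(-1) + (-1)·(1) + (-1)·(-1) = 1 + -1 + -1 + 1 = 0.
So rows 1 and 2 are orthogonal; the diagonal entry equals n = 4.

(0,0) entry = 4; (1,2) entry = 0.


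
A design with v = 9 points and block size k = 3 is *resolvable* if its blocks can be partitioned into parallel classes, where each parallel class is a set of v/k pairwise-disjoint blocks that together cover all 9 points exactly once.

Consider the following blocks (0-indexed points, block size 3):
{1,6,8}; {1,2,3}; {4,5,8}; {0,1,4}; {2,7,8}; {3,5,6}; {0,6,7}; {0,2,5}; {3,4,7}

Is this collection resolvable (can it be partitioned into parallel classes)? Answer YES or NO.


v = 9, block size k = 3, number of blocks = 9.
For resolvability, blocks must partition into parallel classes of size v/k = 3.
Total blocks must therefore be a multiple of 3: 9 = 3·3 + 0 ⇒ divisible ✓.
Greedy packing gives 3 candidate class(es). Each should be a full parallel class (size 3, covers all 9 points).
  Class 1 (3 blocks): {1,6,8}; {0,2,5}; {3,4,7}. Points covered: [0, 1, 2, 3, 4, 5, 6, 7, 8].
  Class 2 (3 blocks): {1,2,3}; {4,5,8}; {0,6,7}. Points covered: [0, 1, 2, 3, 4, 5, 6, 7, 8].
  Class 3 (3 blocks): {0,1,4}; {2,7,8}; {3,5,6}. Points covered: [0, 1, 2, 3, 4, 5, 6, 7, 8].
All classes full (size 3)? YES. All classes cover every point? YES.
Resolvable? YES.

YES


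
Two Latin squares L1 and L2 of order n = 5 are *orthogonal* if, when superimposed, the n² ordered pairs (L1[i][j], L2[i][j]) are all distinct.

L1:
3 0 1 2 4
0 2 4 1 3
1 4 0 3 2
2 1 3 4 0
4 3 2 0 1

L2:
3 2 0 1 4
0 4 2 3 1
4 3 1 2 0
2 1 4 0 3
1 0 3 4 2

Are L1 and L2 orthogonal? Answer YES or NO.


Form the n² = 25 superimposed pairs (L1[i][j], L2[i][j]), row by row (rows and columns indexed from 0):
row 0: (3,3) (0,2) (1,0) (2,1) (4,4)
row 1: (0,0) (2,4) (4,2) (1,3) (3,1)
row 2: (1,4) (4,3) (0,1) (3,2) (2,0)
row 3: (2,2) (1,1) (3,4) (4,0) (0,3)
row 4: (4,1) (3,0) (2,3) (0,4) (1,2)
Orthogonality requires all 25 pairs distinct.
Check by first coordinate: for each symbol s of L1, list the L2 entries in the n cells where L1 = s; they must all differ.
  L1 = 0: L2 entries (in reading order) 2, 0, 1, 3, 4 — all 5 distinct ✓
  L1 = 1: L2 entries (in reading order) 0, 3, 4, 1, 2 — all 5 distinct ✓
  L1 = 2: L2 entries (in reading order) 1, 4, 0, 2, 3 — all 5 distinct ✓
  L1 = 3: L2 entries (in reading order) 3, 1, 2, 4, 0 — all 5 distinct ✓
  L1 = 4: L2 entries (in reading order) 4, 2, 3, 0, 1 — all 5 distinct ✓
Every symbol of L1 meets every symbol of L2 exactly once, so all 25 pairs are distinct (25 of 25).
Conclusion: YES.

YES


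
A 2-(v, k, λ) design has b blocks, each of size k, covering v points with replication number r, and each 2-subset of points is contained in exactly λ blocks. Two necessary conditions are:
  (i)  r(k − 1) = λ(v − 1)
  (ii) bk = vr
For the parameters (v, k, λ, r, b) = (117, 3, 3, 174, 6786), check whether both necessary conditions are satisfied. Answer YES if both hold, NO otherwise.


Condition (i): r(k − 1) = 174·2 = 348; λ(v − 1) = 3·116 = 348. Match? YES.
Condition (ii): bk = 6786·3 = 20358; vr = 117·174 = 20358. Match? YES.
Both conditions hold? YES.

YES


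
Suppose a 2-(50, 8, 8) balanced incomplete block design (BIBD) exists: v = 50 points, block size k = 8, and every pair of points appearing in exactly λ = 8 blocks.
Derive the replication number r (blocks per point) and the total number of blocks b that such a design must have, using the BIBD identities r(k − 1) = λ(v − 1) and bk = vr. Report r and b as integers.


Any 2-(v, k, λ) BIBD satisfies two necessary conditions:
  (i)  Each point sits in r blocks, and counting incidences through any fixed point gives r(k − 1) = λ(v − 1), so r = λ(v − 1)/(k − 1).
  (ii) Total incidences bk = vr, so b = vr/k.
Step 1: r = λ(v − 1)/(k − 1) = 8·(50 − 1)/(8 − 1) = 8·49/7 = 392/7 = 56.
Step 2: b = vr/k = 50·56/8 = 2800/8 = 350.
Check integrality: r = 56 ∈ Z ✓, b = 350 ∈ Z ✓.
(These identities are necessary conditions: they determine r and b for any design with these parameters, but do not by themselves prove that one exists.)

r = 56, b = 350.


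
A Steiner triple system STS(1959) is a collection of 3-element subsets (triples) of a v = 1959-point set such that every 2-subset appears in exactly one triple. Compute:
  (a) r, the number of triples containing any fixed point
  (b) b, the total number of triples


An STS(v) is a 2-(v, 3, 1) BIBD: block size k = 3, λ = 1.
Replication: r(k − 1) = λ(v − 1) ⇒ r·2 = 1959 − 1 = 1958 ⇒ r = 979.
Block count: bk = vr ⇒ b·3 = 1959·979 = 1917861 ⇒ b = 639287.
(Check via b = v(v − 1)/6 = 1959·1958/6 = 3835722/6 = 639287.)

r = 979, b = 639287.


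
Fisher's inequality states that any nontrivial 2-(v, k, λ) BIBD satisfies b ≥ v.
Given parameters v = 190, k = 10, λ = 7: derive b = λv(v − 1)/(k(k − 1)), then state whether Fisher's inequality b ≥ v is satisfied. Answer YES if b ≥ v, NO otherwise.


r = λ(v − 1)/(k − 1) = 7·189/9 = 147.
b = vr/k = 190·147/10 = 2793.
Fisher's inequality: b ≥ v ⇔ 2793 ≥ 190? YES.

YES


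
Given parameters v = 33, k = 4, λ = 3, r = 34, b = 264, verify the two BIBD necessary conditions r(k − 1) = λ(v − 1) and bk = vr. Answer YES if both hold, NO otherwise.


Condition (i): r(k − 1) = 34·3 = 102; λ(v − 1) = 3·32 = 96. Match? NO.
Condition (ii): bk = 264·4 = 1056; vr = 33·34 = 1122. Match? NO.
Both conditions hold? NO.

NO


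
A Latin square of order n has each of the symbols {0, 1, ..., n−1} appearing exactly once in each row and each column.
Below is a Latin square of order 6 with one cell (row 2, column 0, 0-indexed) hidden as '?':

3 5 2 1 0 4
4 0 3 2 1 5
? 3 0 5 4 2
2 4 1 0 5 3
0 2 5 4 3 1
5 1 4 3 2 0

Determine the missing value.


Row 2 contains symbols [0, 2, 3, 4, 5] — missing [1].
Column 0 contains symbols [0, 2, 3, 4, 5] — missing [1].
The missing symbol must appear in both missing sets; intersection = [1].
Therefore the hidden value is 1.

Missing value = 1.


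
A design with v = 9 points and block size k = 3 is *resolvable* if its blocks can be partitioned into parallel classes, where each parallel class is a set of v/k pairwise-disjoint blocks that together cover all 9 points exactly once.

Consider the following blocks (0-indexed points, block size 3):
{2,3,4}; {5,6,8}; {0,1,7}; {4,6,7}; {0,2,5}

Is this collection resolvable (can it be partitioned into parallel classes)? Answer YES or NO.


v = 9, block size k = 3, number of blocks = 5.
For resolvability, blocks must partition into parallel classes of size v/k = 3.
Total blocks must therefore be a multiple of 3: 5 = 3·1 + 2 ⇒ not divisible ✗.
Resolvable? NO.

NO


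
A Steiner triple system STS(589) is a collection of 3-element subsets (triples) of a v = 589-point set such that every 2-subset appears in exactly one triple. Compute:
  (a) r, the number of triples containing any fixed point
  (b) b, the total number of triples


An STS(v) is a 2-(v, 3, 1) BIBD: block size k = 3, λ = 1.
Replication: r(k − 1) = λ(v − 1) ⇒ r·2 = 589 − 1 = 588 ⇒ r = 294.
Block count: b = v(v − 1)/6 = 589·588/6 = 346332/6 = 57722.

r = 294, b = 57722.


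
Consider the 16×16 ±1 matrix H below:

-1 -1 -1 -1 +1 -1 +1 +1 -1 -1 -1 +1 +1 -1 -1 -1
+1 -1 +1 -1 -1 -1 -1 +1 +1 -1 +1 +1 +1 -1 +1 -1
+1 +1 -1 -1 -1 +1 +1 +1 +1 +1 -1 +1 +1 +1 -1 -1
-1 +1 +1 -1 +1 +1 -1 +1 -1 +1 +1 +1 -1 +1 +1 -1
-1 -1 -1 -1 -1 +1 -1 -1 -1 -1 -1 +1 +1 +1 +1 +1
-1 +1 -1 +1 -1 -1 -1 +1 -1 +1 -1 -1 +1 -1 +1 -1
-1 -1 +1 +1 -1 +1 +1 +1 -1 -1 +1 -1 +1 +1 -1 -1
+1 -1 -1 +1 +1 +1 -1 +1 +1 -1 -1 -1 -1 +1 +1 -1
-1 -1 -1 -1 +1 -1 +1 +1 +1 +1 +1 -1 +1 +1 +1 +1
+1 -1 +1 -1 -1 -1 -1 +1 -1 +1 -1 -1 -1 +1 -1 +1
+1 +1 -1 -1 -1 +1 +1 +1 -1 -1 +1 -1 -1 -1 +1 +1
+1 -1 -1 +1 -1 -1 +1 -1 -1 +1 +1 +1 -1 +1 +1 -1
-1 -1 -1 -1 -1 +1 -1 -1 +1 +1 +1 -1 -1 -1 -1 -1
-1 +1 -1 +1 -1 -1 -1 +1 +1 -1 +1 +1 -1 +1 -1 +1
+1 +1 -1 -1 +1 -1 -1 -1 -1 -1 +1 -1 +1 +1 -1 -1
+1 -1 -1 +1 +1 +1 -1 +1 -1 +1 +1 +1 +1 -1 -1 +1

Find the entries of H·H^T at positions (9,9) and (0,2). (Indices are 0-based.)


Row 0 of H: [-1, -1, -1, -1, 1, -1, 1, 1, -1, -1, -1, 1, 1, -1, -1, -1].
Row 2 of H: [1, 1, -1, -1, -1, 1, 1, 1, 1, 1, -1, 1, 1, 1, -1, -1].
Row 9 of H: [1, -1, 1, -1, -1, -1, -1, 1, -1, 1, -1, -1, -1, 1, -1, 1].
(H·H^T)[9][9] = Σ_j H[9][j]·H[9][j] = (1)² + (-1)² + (1)² + (-1)² + (-1)² + (-1)² + (-1)² + (1)² + (-1)² + (1)² + (-1)² + (-1)² + (-1)² + (1)² + (-1)² + (1)² = 1 + 1 + 1 + 1 + 1 + 1 + 1 + 1 + 1 + 1 + 1 + 1 + 1 + 1 + 1 + 1 = 16.
(H·H^T)[0][2] = Σ_j H[0][j]·H[2][j] = (-1)·(1) + (-1)·(1) + (-1)·(-1) + (-1)·(-1) + (1)·(-1) + (-1)·(1) + (1)·(1) + (1)·(1) + (-1)·(1) + (-1)·(1) + (-1)·(-1) + (1)·(1) + (1)·(1) + (-1)·(1) + (-1)·(-1) + (-1)·(-1) = -1 + -1 + 1 + 1 + -1 + -1 + 1 + 1 + -1 + -1 + 1 + 1 + 1 + -1 + 1 + 1 = 2.
Rows 0 and 2 are not orthogonal (dot product = 2 ≠ 0), so H is not a Hadamard matrix.

(9,9) entry = 16; (0,2) entry = 2.


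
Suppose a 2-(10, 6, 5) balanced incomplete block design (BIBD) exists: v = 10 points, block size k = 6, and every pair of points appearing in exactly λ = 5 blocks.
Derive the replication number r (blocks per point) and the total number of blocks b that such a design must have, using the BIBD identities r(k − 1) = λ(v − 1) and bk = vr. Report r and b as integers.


Any 2-(v, k, λ) BIBD satisfies two necessary conditions:
  (i)  Each point sits in r blocks, and counting incidences through any fixed point gives r(k − 1) = λ(v − 1), so r = λ(v − 1)/(k − 1).
  (ii) Total incidences bk = vr, so b = vr/k.
Step 1: r = λ(v − 1)/(k − 1) = 5·(10 − 1)/(6 − 1) = 5·9/5 = 45/5 = 9.
Step 2: b = vr/k = 10·9/6 = 90/6 = 15.
Check integrality: r = 9 ∈ Z ✓, b = 15 ∈ Z ✓.
(These identities are necessary conditions: they determine r and b for any design with these parameters, but do not by themselves prove that one exists.)

r = 9, b = 15.


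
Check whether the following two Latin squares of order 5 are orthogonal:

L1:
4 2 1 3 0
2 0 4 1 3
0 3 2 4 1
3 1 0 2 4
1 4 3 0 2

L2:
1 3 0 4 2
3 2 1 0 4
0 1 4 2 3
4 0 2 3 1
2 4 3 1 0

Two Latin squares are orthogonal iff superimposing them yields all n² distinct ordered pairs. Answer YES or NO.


Form the n² = 25 superimposed pairs (L1[i][j], L2[i][j]), row by row (rows and columns indexed from 0):
row 0: (4,1) (2,3) (1,0) (3,4) (0,2)
row 1: (2,3) (0,2) (4,1) (1,0) (3,4)
row 2: (0,0) (3,1) (2,4) (4,2) (1,3)
row 3: (3,4) (1,0) (0,2) (2,3) (4,1)
row 4: (1,2) (4,4) (3,3) (0,1) (2,0)
Orthogonality requires all 25 pairs distinct.
But the pair (2,3) repeats: cell (0,1) has L1 = 2, L2 = 3, and cell (1,0) has L1 = 2, L2 = 3.
A repeated pair means some other pair never occurs (only 15 distinct pairs out of 25), so the squares are not orthogonal.
Conclusion: NO.

NO


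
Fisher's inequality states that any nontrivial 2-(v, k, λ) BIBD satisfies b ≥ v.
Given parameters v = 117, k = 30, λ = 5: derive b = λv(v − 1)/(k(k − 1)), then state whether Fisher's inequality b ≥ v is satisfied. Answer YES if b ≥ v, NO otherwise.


b = λv(v − 1)/(k(k − 1)) = 5·117·116/(30·29) = 67860/870 = 78.
Compare with v = 117: b < v, so Fisher's inequality fails.

NO


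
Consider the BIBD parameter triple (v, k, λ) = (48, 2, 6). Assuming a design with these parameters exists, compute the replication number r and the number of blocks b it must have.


Any 2-(v, k, λ) BIBD satisfies two necessary conditions:
  (i)  Each point sits in r blocks, and counting incidences through any fixed point gives r(k − 1) = λ(v − 1), so r = λ(v − 1)/(k − 1).
  (ii) Total incidences bk = vr, so b = vr/k.
Step 1: r = λ(v − 1)/(k − 1) = 6·(48 − 1)/(2 − 1) = 6·47/1 = 282/1 = 282.
Step 2: b = vr/k = 48·282/2 = 13536/2 = 6768.
Check integrality: r = 282 ∈ Z ✓, b = 6768 ∈ Z ✓.
(These identities are necessary conditions: they determine r and b for any design with these parameters, but do not by themselves prove that one exists.)

r = 282, b = 6768.


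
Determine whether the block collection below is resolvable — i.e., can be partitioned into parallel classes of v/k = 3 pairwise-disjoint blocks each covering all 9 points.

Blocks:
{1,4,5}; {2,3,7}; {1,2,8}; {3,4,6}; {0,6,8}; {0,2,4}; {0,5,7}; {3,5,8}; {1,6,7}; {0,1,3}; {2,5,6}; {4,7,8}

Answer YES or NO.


v = 9, block size k = 3, number of blocks = 12.
For resolvability, blocks must partition into parallel classes of size v/k = 3.
Total blocks must therefore be a multiple of 3: 12 = 3·4 + 0 ⇒ divisible ✓.
Greedy packing gives 4 candidate class(es). Each should be a full parallel class (size 3, covers all 9 points).
  Class 1 (3 blocks): {1,4,5}; {2,3,7}; {0,6,8}. Points covered: [0, 1, 2, 3, 4, 5, 6, 7, 8].
  Class 2 (3 blocks): {1,2,8}; {3,4,6}; {0,5,7}. Points covered: [0, 1, 2, 3, 4, 5, 6, 7, 8].
  Class 3 (3 blocks): {0,2,4}; {3,5,8}; {1,6,7}. Points covered: [0, 1, 2, 3, 4, 5, 6, 7, 8].
  Class 4 (3 blocks): {0,1,3}; {2,5,6}; {4,7,8}. Points covered: [0, 1, 2, 3, 4, 5, 6, 7, 8].
All classes full (size 3)? YES. All classes cover every point? YES.
Resolvable? YES.

YES


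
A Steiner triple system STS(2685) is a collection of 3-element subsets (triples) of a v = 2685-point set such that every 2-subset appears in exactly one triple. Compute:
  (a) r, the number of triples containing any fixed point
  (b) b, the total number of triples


An STS(v) is a 2-(v, 3, 1) BIBD: block size k = 3, λ = 1.
Replication: r(k − 1) = λ(v − 1) ⇒ r·2 = 2685 − 1 = 2684 ⇒ r = 1342.
Block count: bk = vr ⇒ b·3 = 2685·1342 = 3603270 ⇒ b = 1201090.

r = 1342, b = 1201090.


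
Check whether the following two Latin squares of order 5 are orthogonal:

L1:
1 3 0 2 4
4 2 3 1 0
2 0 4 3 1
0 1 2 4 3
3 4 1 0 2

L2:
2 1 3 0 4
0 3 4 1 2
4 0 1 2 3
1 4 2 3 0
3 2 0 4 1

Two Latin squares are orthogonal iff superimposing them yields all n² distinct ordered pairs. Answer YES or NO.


Form the n² = 25 superimposed pairs (L1[i][j], L2[i][j]), row by row (rows and columns indexed from 0):
row 0: (1,2) (3,1) (0,3) (2,0) (4,4)
row 1: (4,0) (2,3) (3,4) (1,1) (0,2)
row 2: (2,4) (0,0) (4,1) (3,2) (1,3)
row 3: (0,1) (1,4) (2,2) (4,3) (3,0)
row 4: (3,3) (4,2) (1,0) (0,4) (2,1)
Orthogonality requires all 25 pairs distinct.
Check by first coordinate: for each symbol s of L1, list the L2 entries in the n cells where L1 = s; they must all differ.
  L1 = 0: L2 entries (in reading order) 3, 2, 0, 1, 4 — all 5 distinct ✓
  L1 = 1: L2 entries (in reading order) 2, 1, 3, 4, 0 — all 5 distinct ✓
  L1 = 2: L2 entries (in reading order) 0, 3, 4, 2, 1 — all 5 distinct ✓
  L1 = 3: L2 entries (in reading order) 1, 4, 2, 0, 3 — all 5 distinct ✓
  L1 = 4: L2 entries (in reading order) 4, 0, 1, 3, 2 — all 5 distinct ✓
Every symbol of L1 meets every symbol of L2 exactly once, so all 25 pairs are distinct (25 of 25).
Conclusion: YES.

YES


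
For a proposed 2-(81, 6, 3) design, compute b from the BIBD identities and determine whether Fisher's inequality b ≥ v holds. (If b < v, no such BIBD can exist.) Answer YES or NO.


b = λv(v − 1)/(k(k − 1)) = 3·81·80/(6·5) = 19440/30 = 648.
Compare with v = 81: b ≥ v, so Fisher's inequality holds.

YES


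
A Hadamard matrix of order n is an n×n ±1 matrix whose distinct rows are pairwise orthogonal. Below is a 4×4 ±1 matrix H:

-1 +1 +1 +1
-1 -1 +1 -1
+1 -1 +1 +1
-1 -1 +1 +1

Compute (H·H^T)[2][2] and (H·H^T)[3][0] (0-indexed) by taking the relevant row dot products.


Row 0 of H: [-1, 1, 1, 1].
Row 2 of H: [1, -1, 1, 1].
Row 3 of H: [-1, -1, 1, 1].
(H·H^T)[2][2] = Σ_j H[2][j]·H[2][j] = (1)² + (-1)² + (1)² + (1)² = 1 + 1 + 1 + 1 = 4.
(H·H^T)[3][0] = Σ_j H[3][j]·H[0][j] = (-1)·(-1) + (-1)·(1) + (1)·(1) + (1)·(1) = 1 + -1 + 1 + 1 = 2.
Rows 3 and 0 are not orthogonal (dot product = 2 ≠ 0), so H is not a Hadamard matrix.

(2,2) entry = 4; (3,0) entry = 2.


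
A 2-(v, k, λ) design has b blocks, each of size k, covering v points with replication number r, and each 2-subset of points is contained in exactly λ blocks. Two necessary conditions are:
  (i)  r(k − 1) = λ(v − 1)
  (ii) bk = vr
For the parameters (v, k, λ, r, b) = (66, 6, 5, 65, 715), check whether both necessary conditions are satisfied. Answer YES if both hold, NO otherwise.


Condition (i): r(k − 1) = 65·5 = 325; λ(v − 1) = 5·65 = 325. Match? YES.
Condition (ii): bk = 715·6 = 4290; vr = 66·65 = 4290. Match? YES.
Both conditions hold? YES.

YES


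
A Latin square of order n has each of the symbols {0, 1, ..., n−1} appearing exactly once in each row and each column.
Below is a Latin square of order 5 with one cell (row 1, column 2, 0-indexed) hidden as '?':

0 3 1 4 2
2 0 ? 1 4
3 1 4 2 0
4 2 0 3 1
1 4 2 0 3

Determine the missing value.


Row 1 contains symbols [0, 1, 2, 4] — missing [3].
Column 2 contains symbols [0, 1, 2, 4] — missing [3].
The missing symbol must appear in both missing sets; intersection = [3].
Therefore the hidden value is 3.

Missing value = 3.


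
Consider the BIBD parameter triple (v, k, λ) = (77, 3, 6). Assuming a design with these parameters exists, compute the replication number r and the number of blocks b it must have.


Any 2-(v, k, λ) BIBD satisfies two necessary conditions:
  (i)  Each point sits in r blocks, and counting incidences through any fixed point gives r(k − 1) = λ(v − 1), so r = λ(v − 1)/(k − 1).
  (ii) Total incidences bk = vr, so b = vr/k.
Step 1: r = λ(v − 1)/(k − 1) = 6·(77 − 1)/(3 − 1) = 6·76/2 = 456/2 = 228.
Step 2: b = vr/k = 77·228/3 = 17556/3 = 5852.
Check integrality: r = 228 ∈ Z ✓, b = 5852 ∈ Z ✓.
(These identities are necessary conditions: they determine r and b for any design with these parameters, but do not by themselves prove that one exists.)

r = 228, b = 5852.


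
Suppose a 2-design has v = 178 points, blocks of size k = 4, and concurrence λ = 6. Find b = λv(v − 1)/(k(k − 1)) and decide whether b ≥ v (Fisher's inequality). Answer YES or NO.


b = λv(v − 1)/(k(k − 1)) = 6·178·177/(4·3) = 189036/12 = 15753.
Compare with v = 178: b ≥ v, so Fisher's inequality holds.

YES


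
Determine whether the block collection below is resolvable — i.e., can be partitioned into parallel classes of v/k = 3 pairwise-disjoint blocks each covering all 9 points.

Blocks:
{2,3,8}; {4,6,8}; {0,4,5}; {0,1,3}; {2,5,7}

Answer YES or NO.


v = 9, block size k = 3, number of blocks = 5.
For resolvability, blocks must partition into parallel classes of size v/k = 3.
Total blocks must therefore be a multiple of 3: 5 = 3·1 + 2 ⇒ not divisible ✗.
Resolvable? NO.

NO


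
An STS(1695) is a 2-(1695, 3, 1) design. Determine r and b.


An STS(v) is a 2-(v, 3, 1) BIBD: block size k = 3, λ = 1.
Replication: r(k − 1) = λ(v − 1) ⇒ r·2 = 1695 − 1 = 1694 ⇒ r = 847.
Block count: bk = vr ⇒ b·3 = 1695·847 = 1435665 ⇒ b = 478555.
(Check via b = v(v − 1)/6 = 1695·1694/6 = 2871330/6 = 478555.)

r = 847, b = 478555.


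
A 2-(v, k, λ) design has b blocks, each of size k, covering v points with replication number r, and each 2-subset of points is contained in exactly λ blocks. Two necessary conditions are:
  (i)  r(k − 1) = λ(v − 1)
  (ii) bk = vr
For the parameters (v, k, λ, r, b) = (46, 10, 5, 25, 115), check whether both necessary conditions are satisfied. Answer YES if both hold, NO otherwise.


Condition (i): r(k − 1) = 25·9 = 225; λ(v − 1) = 5·45 = 225. Match? YES.
Condition (ii): bk = 115·10 = 1150; vr = 46·25 = 1150. Match? YES.
Both conditions hold? YES.

YES


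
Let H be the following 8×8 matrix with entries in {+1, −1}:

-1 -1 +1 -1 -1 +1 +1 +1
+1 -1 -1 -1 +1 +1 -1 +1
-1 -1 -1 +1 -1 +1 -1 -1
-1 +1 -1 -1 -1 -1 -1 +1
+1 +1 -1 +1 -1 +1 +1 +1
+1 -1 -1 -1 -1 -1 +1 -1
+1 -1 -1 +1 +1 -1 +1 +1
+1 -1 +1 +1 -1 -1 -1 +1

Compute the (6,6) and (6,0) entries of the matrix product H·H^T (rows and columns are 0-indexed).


Row 0 of H: [-1, -1, 1, -1, -1, 1, 1, 1].
Row 6 of H: [1, -1, -1, 1, 1, -1, 1, 1].
(H·H^T)[6][6] = Σ_j H[6][j]·H[6][j] = (1)² + (-1)² + (-1)² + (1)² + (1)² + (-1)² + (1)² + (1)² = 1 + 1 + 1 + 1 + 1 + 1 + 1 + 1 = 8.
(H·H^T)[6][0] = Σ_j H[6][j]·H[0][j] = (1)·(-1) + (-1)·(-1) + (-1)·(1) + (1)·(-1) + (1)·(-1) + (-1)·(1) + (1)·(1) + (1)·(1) = -1 + 1 + -1 + -1 + -1 + -1 + 1 + 1 = -2.
Rows 6 and 0 are not orthogonal (dot product = -2 ≠ 0), so H is not a Hadamard matrix.

(6,6) entry = 8; (6,0) entry = -2.


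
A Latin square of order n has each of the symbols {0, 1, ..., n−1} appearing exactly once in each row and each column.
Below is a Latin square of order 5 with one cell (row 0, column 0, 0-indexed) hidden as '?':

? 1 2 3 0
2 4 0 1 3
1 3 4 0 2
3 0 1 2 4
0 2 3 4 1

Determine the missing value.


Row 0 contains symbols [0, 1, 2, 3] — missing [4].
Column 0 contains symbols [0, 1, 2, 3] — missing [4].
The missing symbol must appear in both missing sets; intersection = [4].
Therefore the hidden value is 4.

Missing value = 4.


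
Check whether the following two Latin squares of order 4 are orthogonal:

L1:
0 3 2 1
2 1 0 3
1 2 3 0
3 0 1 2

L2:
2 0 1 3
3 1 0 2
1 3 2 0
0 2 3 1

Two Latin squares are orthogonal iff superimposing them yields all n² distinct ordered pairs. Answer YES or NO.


Form the n² = 16 superimposed pairs (L1[i][j], L2[i][j]), row by row (rows and columns indexed from 0):
row 0: (0,2) (3,0) (2,1) (1,3)
row 1: (2,3) (1,1) (0,0) (3,2)
row 2: (1,1) (2,3) (3,2) (0,0)
row 3: (3,0) (0,2) (1,3) (2,1)
Orthogonality requires all 16 pairs distinct.
But the pair (1,1) repeats: cell (1,1) has L1 = 1, L2 = 1, and cell (2,0) has L1 = 1, L2 = 1.
A repeated pair means some other pair never occurs (only 8 distinct pairs out of 16), so the squares are not orthogonal.
Conclusion: NO.

NO


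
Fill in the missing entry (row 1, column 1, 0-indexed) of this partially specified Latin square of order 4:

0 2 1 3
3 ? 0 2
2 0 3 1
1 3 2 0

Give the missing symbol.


Row 1 contains symbols [0, 2, 3] — missing [1].
Column 1 contains symbols [0, 2, 3] — missing [1].
The missing symbol must appear in both missing sets; intersection = [1].
Therefore the hidden value is 1.

Missing value = 1.


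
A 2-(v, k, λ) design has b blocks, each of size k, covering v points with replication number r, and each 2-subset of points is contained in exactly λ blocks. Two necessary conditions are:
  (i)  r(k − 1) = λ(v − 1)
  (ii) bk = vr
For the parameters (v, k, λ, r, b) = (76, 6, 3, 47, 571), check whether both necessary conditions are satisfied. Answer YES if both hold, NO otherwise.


Condition (i): r(k − 1) = 47·5 = 235; λ(v − 1) = 3·75 = 225. Match? NO.
Condition (ii): bk = 571·6 = 3426; vr = 76·47 = 3572. Match? NO.
Both conditions hold? NO.

NO


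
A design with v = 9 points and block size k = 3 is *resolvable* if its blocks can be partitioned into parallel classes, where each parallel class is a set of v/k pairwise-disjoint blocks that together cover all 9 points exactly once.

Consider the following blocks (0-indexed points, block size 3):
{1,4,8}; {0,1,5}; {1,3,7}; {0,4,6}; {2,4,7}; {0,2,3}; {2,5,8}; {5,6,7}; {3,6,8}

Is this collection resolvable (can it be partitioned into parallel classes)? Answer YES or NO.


v = 9, block size k = 3, number of blocks = 9.
For resolvability, blocks must partition into parallel classes of size v/k = 3.
Total blocks must therefore be a multiple of 3: 9 = 3·3 + 0 ⇒ divisible ✓.
Greedy packing gives 3 candidate class(es). Each should be a full parallel class (size 3, covers all 9 points).
  Class 1 (3 blocks): {1,4,8}; {0,2,3}; {5,6,7}. Points covered: [0, 1, 2, 3, 4, 5, 6, 7, 8].
  Class 2 (3 blocks): {0,1,5}; {2,4,7}; {3,6,8}. Points covered: [0, 1, 2, 3, 4, 5, 6, 7, 8].
  Class 3 (3 blocks): {1,3,7}; {0,4,6}; {2,5,8}. Points covered: [0, 1, 2, 3, 4, 5, 6, 7, 8].
All classes full (size 3)? YES. All classes cover every point? YES.
Resolvable? YES.

YES


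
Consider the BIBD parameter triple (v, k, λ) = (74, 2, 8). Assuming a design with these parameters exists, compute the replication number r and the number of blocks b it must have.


Any 2-(v, k, λ) BIBD satisfies two necessary conditions:
  (i)  Each point sits in r blocks, and counting incidences through any fixed point gives r(k − 1) = λ(v − 1), so r = λ(v − 1)/(k − 1).
  (ii) Total incidences bk = vr, so b = vr/k.
Step 1: r = λ(v − 1)/(k − 1) = 8·(74 − 1)/(2 − 1) = 8·73/1 = 584/1 = 584.
Step 2: b = vr/k = 74·584/2 = 43216/2 = 21608.
Check integrality: r = 584 ∈ Z ✓, b = 21608 ∈ Z ✓.
(These identities are necessary conditions: they determine r and b for any design with these parameters, but do not by themselves prove that one exists.)

r = 584, b = 21608.


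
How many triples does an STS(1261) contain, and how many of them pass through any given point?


An STS(v) is a 2-(v, 3, 1) BIBD: block size k = 3, λ = 1.
Replication: r(k − 1) = λ(v − 1) ⇒ r·2 = 1261 − 1 = 1260 ⇒ r = 630.
Block count: b = v(v − 1)/6 = 1261·1260/6 = 1588860/6 = 264810.
(Check via bk = vr: 264810·3 = 794430 = 1261·630 = 794430 ✓.)

r = 630, b = 264810.


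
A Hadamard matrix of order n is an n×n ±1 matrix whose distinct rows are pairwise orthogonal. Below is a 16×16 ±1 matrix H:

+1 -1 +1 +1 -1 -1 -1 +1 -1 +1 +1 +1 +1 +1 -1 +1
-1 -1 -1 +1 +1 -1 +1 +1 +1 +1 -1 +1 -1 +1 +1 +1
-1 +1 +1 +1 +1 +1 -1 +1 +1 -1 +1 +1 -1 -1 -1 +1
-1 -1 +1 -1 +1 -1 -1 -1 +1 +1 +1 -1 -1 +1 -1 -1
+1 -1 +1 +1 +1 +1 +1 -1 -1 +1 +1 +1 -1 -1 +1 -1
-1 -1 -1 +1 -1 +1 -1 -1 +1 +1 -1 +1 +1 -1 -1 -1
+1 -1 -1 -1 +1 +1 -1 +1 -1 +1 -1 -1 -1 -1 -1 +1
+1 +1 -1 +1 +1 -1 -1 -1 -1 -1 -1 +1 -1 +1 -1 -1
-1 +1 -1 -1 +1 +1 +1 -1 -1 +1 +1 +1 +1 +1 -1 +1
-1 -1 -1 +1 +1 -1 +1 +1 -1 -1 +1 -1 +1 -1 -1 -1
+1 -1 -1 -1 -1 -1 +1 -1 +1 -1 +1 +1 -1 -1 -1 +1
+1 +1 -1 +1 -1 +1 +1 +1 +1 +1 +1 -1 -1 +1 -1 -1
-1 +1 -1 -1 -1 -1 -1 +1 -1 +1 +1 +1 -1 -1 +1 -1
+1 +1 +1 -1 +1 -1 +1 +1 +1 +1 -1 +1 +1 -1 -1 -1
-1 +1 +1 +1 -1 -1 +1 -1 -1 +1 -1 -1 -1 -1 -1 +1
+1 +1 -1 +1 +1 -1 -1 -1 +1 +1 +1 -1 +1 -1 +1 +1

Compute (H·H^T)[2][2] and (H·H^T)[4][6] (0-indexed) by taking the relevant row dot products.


Row 2 of H: [-1, 1, 1, 1, 1, 1, -1, 1, 1, -1, 1, 1, -1, -1, -1, 1].
Row 4 of H: [1, -1, 1, 1, 1, 1, 1, -1, -1, 1, 1, 1, -1, -1, 1, -1].
Row 6 of H: [1, -1, -1, -1, 1, 1, -1, 1, -1, 1, -1, -1, -1, -1, -1, 1].
(H·H^T)[2][2] = Σ_j H[2][j]·H[2][j] = (-1)² + (1)² + (1)² + (1)² + (1)² + (1)² + (-1)² + (1)² + (1)² + (-1)² + (1)² + (1)² + (-1)² + (-1)² + (-1)² + (1)² = 1 + 1 + 1 + 1 + 1 + 1 + 1 + 1 + 1 + 1 + 1 + 1 + 1 + 1 + 1 + 1 = 16.
(H·H^T)[4][6] = Σ_j H[4][j]·H[6][j] = (1)·(1) + (-1)·(-1) + (1)·(-1) + (1)·(-1) + (1)·(1) + (1)·(1) + (1)·(-1) + (-1)·(1) + (-1)·(-1) + (1)·(1) + (1)·(-1) + (1)·(-1) + (-1)·(-1) + (-1)·(-1) + (1)·(-1) + (-1)·(1) = 1 + 1 + -1 + -1 + 1 + 1 + -1 + -1 + 1 + 1 + -1 + -1 + 1 + 1 + -1 + -1 = 0.
So rows 4 and 6 are orthogonal; the diagonal entry equals n = 16.

(2,2) entry = 16; (4,6) entry = 0.


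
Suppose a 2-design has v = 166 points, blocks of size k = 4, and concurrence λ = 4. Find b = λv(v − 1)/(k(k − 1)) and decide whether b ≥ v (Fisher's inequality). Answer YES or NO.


b = λv(v − 1)/(k(k − 1)) = 4·166·165/(4·3) = 109560/12 = 9130.
Compare with v = 166: b ≥ v, so Fisher's inequality holds.

YES


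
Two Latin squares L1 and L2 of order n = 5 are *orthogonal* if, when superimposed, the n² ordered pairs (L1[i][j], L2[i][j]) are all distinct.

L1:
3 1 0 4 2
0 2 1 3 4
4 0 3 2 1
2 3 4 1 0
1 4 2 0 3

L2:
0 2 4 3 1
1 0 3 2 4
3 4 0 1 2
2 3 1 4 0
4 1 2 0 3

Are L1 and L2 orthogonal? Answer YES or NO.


Form the n² = 25 superimposed pairs (L1[i][j], L2[i][j]), row by row (rows and columns indexed from 0):
row 0: (3,0) (1,2) (0,4) (4,3) (2,1)
row 1: (0,1) (2,0) (1,3) (3,2) (4,4)
row 2: (4,3) (0,4) (3,0) (2,1) (1,2)
row 3: (2,2) (3,3) (4,1) (1,4) (0,0)
row 4: (1,4) (4,1) (2,2) (0,0) (3,3)
Orthogonality requires all 25 pairs distinct.
But the pair (4,3) repeats: cell (0,3) has L1 = 4, L2 = 3, and cell (2,0) has L1 = 4, L2 = 3.
A repeated pair means some other pair never occurs (only 15 distinct pairs out of 25), so the squares are not orthogonal.
Conclusion: NO.

NO


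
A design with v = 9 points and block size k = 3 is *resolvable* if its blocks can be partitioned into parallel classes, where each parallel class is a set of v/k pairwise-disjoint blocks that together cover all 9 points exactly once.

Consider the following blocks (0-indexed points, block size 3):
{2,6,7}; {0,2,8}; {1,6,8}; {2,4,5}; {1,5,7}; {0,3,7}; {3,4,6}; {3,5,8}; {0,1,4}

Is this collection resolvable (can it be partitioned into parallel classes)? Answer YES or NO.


v = 9, block size k = 3, number of blocks = 9.
For resolvability, blocks must partition into parallel classes of size v/k = 3.
Total blocks must therefore be a multiple of 3: 9 = 3·3 + 0 ⇒ divisible ✓.
Greedy packing gives 3 candidate class(es). Each should be a full parallel class (size 3, covers all 9 points).
  Class 1 (3 blocks): {2,6,7}; {3,5,8}; {0,1,4}. Points covered: [0, 1, 2, 3, 4, 5, 6, 7, 8].
  Class 2 (3 blocks): {0,2,8}; {1,5,7}; {3,4,6}. Points covered: [0, 1, 2, 3, 4, 5, 6, 7, 8].
  Class 3 (3 blocks): {1,6,8}; {2,4,5}; {0,3,7}. Points covered: [0, 1, 2, 3, 4, 5, 6, 7, 8].
All classes full (size 3)? YES. All classes cover every point? YES.
Resolvable? YES.

YES
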